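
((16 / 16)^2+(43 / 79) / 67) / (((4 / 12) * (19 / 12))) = 192096 / 100567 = 1.91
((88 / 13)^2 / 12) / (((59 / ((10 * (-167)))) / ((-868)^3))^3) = 2521925732484882650342204764401434624000 / 104127153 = 24219674309974485236739400000000.00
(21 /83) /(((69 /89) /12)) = 7476 /1909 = 3.92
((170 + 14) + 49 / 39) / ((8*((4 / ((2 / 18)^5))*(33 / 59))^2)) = 25150225 / 18955164197743488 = 0.00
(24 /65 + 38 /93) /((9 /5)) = 4702 /10881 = 0.43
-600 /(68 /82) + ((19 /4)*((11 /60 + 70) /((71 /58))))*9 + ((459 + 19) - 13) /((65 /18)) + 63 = 1204579083 /627640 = 1919.22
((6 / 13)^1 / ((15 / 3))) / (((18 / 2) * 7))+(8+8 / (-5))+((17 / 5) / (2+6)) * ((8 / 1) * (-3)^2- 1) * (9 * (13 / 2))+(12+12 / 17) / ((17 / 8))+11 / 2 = 2250922831 / 1262352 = 1783.12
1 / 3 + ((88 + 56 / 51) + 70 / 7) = 5071 / 51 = 99.43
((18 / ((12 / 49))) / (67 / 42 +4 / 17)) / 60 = 0.67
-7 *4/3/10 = -14/15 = -0.93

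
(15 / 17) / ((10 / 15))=45 / 34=1.32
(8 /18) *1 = 0.44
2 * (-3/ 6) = -1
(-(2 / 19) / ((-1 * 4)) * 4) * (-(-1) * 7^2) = 98 / 19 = 5.16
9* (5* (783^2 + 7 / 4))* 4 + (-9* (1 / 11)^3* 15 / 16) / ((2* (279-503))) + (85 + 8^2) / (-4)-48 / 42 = 150409452322945 / 1362944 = 110356296.61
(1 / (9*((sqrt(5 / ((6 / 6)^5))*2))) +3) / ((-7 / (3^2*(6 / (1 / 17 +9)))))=-1377 / 539 - 51*sqrt(5) / 5390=-2.58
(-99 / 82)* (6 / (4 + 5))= -33 / 41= -0.80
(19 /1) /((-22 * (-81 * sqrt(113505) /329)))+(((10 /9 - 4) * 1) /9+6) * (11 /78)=19 * sqrt(113505) /614790+2530 /3159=0.81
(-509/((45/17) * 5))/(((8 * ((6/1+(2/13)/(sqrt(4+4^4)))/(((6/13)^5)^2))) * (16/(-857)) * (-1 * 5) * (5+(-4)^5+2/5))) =2335386690288/631900371197275895 - 389231115048 * sqrt(65)/533955813661698131275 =0.00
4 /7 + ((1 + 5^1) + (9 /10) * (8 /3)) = 314 /35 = 8.97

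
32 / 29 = 1.10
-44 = -44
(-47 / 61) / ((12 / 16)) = -188 / 183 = -1.03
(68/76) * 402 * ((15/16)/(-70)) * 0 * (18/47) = 0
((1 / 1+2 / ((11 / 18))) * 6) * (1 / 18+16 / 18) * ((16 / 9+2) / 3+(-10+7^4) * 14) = 722161768 / 891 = 810507.03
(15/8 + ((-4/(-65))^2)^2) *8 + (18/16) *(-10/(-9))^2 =5265971239/321311250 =16.39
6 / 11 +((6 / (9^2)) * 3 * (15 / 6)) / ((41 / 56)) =5294 / 4059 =1.30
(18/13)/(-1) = -18/13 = -1.38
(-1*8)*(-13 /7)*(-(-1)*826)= 12272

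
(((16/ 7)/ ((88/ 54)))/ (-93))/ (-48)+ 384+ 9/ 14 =3672573/ 9548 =384.64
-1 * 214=-214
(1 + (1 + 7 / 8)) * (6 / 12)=23 / 16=1.44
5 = 5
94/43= 2.19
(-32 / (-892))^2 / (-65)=-64 / 3232385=-0.00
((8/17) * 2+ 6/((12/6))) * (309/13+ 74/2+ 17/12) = 245.09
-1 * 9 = -9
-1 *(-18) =18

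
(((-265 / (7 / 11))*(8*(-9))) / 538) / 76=26235 / 35777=0.73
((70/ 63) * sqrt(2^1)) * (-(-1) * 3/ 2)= 5 * sqrt(2)/ 3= 2.36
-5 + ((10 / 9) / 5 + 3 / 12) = -163 / 36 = -4.53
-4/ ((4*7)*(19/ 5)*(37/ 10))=-50/ 4921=-0.01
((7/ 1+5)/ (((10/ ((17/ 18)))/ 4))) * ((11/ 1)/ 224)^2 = 2057/ 188160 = 0.01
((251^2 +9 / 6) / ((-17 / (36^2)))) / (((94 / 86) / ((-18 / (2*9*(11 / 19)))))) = 6064460280 / 799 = 7590062.93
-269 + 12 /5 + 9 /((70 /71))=-18023 /70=-257.47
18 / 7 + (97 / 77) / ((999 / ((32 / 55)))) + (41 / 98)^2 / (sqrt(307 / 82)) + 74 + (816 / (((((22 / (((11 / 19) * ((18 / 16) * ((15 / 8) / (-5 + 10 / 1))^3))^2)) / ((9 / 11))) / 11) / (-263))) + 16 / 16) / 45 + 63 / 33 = 1681 * sqrt(25174) / 2948428 + 34867740799358623 / 457570454077440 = 76.29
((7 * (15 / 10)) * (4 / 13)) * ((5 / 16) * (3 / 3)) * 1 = 105 / 104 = 1.01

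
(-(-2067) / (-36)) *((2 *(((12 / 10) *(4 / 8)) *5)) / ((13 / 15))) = -795 / 2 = -397.50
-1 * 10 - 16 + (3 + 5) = -18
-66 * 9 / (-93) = 198 / 31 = 6.39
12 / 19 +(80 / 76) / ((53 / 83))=2296 / 1007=2.28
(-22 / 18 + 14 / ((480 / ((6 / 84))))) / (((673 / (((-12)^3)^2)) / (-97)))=1767007872 / 3365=525113.78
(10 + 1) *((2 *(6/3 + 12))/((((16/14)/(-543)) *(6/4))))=-97559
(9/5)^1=9/5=1.80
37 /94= 0.39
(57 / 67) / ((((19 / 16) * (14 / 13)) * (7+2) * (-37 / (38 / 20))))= -988 / 260295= -0.00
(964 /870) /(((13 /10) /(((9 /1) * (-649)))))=-1876908 /377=-4978.54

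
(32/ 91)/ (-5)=-32/ 455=-0.07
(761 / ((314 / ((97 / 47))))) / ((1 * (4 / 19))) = 1402523 / 59032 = 23.76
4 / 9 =0.44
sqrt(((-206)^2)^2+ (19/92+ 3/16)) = 21 *sqrt(34562563519)/92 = 42436.00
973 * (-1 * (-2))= 1946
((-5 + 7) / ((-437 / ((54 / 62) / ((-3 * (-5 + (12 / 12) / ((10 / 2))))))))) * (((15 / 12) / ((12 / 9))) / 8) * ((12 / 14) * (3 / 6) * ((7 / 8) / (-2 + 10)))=-675 / 443908096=-0.00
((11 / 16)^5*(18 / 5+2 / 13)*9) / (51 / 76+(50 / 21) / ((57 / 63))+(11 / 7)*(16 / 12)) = 35278382601 / 36698521600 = 0.96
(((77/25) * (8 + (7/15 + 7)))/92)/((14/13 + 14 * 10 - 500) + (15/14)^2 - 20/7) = -11379368/7925434875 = -0.00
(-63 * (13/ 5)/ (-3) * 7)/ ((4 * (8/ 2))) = 1911/ 80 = 23.89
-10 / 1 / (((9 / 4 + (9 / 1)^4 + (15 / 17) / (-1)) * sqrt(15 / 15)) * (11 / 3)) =-680 / 1636217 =-0.00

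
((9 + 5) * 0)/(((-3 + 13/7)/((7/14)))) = 0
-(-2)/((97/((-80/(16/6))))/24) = -1440/97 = -14.85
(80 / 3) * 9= 240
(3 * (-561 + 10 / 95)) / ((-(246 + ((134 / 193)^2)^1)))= 1190887779 / 174442990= 6.83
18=18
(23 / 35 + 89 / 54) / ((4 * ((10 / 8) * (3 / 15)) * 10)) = 0.23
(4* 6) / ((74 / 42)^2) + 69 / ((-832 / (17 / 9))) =25882385 / 3417024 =7.57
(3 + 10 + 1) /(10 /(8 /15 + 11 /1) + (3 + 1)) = 2.88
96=96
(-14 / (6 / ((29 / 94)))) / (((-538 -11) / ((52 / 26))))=203 / 77409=0.00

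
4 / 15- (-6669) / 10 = 4003 / 6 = 667.17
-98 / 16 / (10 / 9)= -441 / 80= -5.51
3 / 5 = 0.60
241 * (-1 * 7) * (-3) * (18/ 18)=5061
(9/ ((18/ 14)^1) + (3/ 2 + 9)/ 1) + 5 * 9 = 125/ 2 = 62.50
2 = 2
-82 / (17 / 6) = -492 / 17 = -28.94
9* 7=63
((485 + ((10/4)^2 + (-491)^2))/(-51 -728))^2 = 933714431521/9709456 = 96165.47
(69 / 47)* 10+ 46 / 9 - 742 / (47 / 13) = -78442 / 423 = -185.44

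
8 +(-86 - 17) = -95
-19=-19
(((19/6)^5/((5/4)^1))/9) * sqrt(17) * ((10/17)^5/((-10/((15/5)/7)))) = -619024750 * sqrt(17)/7245530271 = -0.35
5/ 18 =0.28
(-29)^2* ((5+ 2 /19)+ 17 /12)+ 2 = 1251023 /228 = 5486.94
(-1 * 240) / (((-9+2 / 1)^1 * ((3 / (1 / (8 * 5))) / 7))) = 2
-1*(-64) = 64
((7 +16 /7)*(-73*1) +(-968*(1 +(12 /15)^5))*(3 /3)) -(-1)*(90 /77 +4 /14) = -472009239 /240625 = -1961.60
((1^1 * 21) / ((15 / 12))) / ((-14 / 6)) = -36 / 5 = -7.20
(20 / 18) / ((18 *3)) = 5 / 243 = 0.02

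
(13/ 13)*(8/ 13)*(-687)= -5496/ 13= -422.77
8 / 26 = 4 / 13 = 0.31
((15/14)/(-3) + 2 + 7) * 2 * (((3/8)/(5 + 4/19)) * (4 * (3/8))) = 209/112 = 1.87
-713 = -713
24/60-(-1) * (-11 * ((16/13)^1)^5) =-56929094/1856465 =-30.67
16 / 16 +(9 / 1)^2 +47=129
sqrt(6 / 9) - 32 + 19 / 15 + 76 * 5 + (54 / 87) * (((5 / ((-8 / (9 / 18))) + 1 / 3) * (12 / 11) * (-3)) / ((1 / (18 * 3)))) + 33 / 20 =sqrt(6) / 3 + 1334561 / 3828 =349.45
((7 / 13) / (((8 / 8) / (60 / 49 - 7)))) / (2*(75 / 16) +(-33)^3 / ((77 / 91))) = 2264 / 30912063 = 0.00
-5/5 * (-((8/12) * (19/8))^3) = 6859/1728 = 3.97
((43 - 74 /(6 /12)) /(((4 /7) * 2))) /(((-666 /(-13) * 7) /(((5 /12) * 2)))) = -2275 /10656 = -0.21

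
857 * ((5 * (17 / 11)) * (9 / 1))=655605 / 11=59600.45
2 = 2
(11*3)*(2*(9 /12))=99 /2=49.50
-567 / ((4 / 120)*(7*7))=-2430 / 7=-347.14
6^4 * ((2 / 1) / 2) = 1296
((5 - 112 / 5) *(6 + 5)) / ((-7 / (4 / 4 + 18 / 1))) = 519.51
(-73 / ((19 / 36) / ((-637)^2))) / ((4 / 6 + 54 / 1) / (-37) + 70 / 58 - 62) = 3432615840108 / 3808531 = 901296.55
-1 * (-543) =543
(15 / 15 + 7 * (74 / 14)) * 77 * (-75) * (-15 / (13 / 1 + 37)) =65835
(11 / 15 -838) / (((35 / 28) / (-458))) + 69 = 306843.51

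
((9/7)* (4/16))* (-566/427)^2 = 720801/1276303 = 0.56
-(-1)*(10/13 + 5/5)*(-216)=-382.15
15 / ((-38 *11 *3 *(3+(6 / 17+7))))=-85 / 73568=-0.00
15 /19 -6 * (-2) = 243 /19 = 12.79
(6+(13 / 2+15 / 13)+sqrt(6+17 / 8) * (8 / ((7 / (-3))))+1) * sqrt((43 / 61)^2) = 16383 / 1586- 258 * sqrt(130) / 427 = 3.44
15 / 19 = 0.79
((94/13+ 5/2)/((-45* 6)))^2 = 64009/49280400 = 0.00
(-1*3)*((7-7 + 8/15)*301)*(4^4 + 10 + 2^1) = -645344/5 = -129068.80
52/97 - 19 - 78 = -9357/97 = -96.46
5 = 5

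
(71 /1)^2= 5041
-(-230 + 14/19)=4356/19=229.26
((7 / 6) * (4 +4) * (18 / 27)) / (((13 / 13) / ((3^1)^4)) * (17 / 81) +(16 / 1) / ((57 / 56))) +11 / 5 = 5087381 / 1959875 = 2.60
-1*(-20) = 20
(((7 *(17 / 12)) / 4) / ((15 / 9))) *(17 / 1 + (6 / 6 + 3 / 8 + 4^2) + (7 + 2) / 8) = 8449 / 160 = 52.81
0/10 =0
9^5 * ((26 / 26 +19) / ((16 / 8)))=590490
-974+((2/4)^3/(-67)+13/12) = -1564453/1608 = -972.92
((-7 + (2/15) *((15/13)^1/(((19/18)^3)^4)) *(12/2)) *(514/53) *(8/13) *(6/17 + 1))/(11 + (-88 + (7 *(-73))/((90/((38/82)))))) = 65445128257053178991792160/99029399227762652248487251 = 0.66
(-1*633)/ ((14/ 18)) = -5697/ 7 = -813.86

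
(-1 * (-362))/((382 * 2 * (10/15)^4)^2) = 1187541/74713088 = 0.02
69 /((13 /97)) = 6693 /13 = 514.85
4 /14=2 /7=0.29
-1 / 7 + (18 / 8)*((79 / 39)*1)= 1607 / 364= 4.41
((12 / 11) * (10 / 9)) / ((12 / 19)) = 190 / 99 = 1.92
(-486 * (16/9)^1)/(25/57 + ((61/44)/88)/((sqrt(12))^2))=-84750336/43151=-1964.04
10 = 10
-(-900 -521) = 1421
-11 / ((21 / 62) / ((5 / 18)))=-1705 / 189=-9.02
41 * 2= 82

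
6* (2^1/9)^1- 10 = -26/3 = -8.67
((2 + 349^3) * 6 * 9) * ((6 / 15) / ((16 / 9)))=10329577893 / 20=516478894.65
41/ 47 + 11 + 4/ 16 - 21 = -1669/ 188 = -8.88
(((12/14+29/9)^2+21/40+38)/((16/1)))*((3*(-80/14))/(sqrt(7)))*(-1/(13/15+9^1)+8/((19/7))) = -70091786567*sqrt(7)/2916696384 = -63.58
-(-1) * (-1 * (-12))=12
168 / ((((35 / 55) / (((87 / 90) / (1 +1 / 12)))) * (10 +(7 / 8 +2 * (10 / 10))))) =122496 / 6695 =18.30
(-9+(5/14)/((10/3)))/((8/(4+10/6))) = -1411/224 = -6.30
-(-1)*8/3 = 8/3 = 2.67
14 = 14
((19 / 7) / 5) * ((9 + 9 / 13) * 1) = 342 / 65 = 5.26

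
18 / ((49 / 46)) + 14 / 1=1514 / 49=30.90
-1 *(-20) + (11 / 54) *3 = 371 / 18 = 20.61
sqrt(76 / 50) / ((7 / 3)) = 3 * sqrt(38) / 35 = 0.53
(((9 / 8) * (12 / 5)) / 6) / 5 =9 / 100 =0.09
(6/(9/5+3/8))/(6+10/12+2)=480/1537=0.31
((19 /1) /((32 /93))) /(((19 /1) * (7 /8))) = 93 /28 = 3.32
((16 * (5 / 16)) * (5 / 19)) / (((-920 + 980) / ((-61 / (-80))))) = 0.02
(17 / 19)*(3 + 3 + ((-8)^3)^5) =-598134325510042 / 19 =-31480753974212.74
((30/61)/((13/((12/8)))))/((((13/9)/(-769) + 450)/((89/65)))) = 5543721/32106731033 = 0.00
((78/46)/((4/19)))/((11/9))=6669/1012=6.59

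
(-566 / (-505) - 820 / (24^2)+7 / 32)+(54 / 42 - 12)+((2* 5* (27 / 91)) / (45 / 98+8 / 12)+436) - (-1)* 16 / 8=1883029242853 / 4380798240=429.84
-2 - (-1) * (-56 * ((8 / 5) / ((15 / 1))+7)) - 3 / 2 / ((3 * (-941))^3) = -399.97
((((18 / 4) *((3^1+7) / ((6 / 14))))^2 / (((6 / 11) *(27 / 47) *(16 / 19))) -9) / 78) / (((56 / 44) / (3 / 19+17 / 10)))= 46714753789 / 59754240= 781.78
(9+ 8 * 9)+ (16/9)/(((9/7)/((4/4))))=6673/81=82.38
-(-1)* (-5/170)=-1/34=-0.03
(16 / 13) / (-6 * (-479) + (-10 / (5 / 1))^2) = 0.00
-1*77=-77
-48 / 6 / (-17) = 8 / 17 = 0.47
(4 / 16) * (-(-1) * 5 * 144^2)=25920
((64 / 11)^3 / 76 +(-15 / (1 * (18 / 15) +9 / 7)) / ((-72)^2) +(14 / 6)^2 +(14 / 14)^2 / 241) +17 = 22941781939657 / 916245152064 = 25.04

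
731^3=390617891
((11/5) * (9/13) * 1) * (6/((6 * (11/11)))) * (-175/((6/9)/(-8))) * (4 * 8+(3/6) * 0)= 1330560/13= 102350.77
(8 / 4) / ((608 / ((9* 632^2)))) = 224676 / 19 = 11825.05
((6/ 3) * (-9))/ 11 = -18/ 11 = -1.64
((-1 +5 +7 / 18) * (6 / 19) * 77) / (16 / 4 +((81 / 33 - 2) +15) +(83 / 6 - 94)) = -133826 / 76133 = -1.76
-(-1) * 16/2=8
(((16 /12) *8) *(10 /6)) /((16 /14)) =140 /9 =15.56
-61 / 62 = -0.98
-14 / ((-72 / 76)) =14.78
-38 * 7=-266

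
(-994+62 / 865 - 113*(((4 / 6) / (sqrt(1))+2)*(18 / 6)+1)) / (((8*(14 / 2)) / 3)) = -5218359 / 48440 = -107.73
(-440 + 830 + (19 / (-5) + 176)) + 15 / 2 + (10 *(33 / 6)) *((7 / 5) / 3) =17861 / 30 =595.37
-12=-12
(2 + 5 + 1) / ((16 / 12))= 6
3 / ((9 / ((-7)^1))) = -7 / 3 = -2.33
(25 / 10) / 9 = 5 / 18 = 0.28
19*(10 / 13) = 190 / 13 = 14.62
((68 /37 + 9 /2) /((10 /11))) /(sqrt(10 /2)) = 5159 * sqrt(5) /3700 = 3.12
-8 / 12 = -2 / 3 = -0.67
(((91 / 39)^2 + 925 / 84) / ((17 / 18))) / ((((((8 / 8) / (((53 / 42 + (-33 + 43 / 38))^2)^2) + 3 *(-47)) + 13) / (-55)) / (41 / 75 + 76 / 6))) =98.93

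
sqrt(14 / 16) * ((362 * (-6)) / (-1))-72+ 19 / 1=-53+ 543 * sqrt(14)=1978.72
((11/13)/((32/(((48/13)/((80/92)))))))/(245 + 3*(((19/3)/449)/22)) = 162987/355653740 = 0.00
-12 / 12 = -1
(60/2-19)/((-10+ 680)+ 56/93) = 1023/62366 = 0.02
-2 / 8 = -1 / 4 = -0.25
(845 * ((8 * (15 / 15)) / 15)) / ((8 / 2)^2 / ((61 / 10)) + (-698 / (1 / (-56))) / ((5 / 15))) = 10309 / 2682474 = 0.00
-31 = -31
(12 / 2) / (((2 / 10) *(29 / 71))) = 2130 / 29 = 73.45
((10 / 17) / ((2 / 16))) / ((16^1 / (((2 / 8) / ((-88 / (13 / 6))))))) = -65 / 35904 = -0.00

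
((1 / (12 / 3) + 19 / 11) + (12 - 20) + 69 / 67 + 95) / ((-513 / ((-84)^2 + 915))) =-235003679 / 168036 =-1398.53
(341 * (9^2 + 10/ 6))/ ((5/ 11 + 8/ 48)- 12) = -1860496/ 751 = -2477.36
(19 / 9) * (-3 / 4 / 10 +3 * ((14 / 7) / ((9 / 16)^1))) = 24149 / 1080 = 22.36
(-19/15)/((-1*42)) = 19/630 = 0.03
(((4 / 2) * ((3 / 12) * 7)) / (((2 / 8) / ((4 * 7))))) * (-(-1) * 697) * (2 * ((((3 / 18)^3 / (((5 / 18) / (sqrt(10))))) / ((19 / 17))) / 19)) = 2322404 * sqrt(10) / 5415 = 1356.25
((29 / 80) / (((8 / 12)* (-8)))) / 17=-0.00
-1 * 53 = -53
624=624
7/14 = 1/2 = 0.50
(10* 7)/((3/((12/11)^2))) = 3360/121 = 27.77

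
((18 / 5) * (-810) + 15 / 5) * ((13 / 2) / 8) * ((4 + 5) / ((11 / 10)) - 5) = -1325415 / 176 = -7530.77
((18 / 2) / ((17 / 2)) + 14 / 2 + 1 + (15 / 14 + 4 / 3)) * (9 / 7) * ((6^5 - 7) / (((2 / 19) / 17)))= 18492796.45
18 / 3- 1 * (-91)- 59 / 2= 135 / 2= 67.50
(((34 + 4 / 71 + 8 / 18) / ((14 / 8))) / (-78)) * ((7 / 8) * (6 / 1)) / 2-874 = -14531659 / 16614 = -874.66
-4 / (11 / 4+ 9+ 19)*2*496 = -129.04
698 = 698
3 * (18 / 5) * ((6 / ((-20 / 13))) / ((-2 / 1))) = 1053 / 50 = 21.06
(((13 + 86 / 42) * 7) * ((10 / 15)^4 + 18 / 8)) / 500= 62647 / 121500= 0.52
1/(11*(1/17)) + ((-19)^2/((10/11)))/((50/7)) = 314267/5500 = 57.14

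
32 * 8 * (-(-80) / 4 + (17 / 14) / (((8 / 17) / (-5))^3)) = -10296765 / 28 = -367741.61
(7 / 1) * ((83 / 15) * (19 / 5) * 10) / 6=11039 / 45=245.31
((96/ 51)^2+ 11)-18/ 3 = 2469/ 289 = 8.54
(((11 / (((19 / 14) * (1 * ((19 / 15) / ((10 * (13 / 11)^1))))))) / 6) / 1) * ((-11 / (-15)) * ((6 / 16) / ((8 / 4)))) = 5005 / 2888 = 1.73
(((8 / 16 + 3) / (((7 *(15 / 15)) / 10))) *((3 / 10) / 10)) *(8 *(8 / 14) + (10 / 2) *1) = 201 / 140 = 1.44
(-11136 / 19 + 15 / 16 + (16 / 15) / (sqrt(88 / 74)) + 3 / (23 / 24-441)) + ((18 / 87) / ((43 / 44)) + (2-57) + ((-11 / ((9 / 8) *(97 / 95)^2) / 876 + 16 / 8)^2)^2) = -295638293877263635689646019240933632671229 / 473549574758409674818904675826838811088 + 8 *sqrt(407) / 165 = -623.32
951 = 951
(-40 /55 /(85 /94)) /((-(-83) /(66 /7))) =-4512 /49385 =-0.09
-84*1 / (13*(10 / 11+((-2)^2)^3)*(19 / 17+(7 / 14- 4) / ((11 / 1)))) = -484 / 3887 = -0.12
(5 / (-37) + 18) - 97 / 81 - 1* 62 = -45.33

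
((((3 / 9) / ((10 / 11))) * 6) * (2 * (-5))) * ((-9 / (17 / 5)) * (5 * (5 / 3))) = 8250 / 17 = 485.29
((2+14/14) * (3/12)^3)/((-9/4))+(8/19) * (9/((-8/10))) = -4339/912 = -4.76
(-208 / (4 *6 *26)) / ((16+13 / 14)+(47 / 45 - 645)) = 210 / 395027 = 0.00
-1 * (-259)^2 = -67081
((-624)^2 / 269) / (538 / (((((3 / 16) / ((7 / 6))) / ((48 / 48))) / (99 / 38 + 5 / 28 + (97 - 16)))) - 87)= 66583296 / 12897385499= 0.01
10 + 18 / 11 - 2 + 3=139 / 11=12.64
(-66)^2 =4356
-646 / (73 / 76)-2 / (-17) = -834486 / 1241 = -672.43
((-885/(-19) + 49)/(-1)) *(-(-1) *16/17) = -29056/323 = -89.96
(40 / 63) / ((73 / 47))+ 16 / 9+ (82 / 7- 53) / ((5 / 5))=-59939 / 1533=-39.10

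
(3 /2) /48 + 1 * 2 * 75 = 4801 /32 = 150.03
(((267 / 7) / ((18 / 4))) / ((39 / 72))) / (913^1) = 1424 / 83083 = 0.02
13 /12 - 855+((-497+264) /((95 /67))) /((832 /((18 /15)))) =-506342299 /592800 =-854.15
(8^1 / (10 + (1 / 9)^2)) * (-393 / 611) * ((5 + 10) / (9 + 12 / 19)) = -24193080 / 30226781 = -0.80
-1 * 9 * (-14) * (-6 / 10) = -378 / 5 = -75.60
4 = 4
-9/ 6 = -3/ 2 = -1.50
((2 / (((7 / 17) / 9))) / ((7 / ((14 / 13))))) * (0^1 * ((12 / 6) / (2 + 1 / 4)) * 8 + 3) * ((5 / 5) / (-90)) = -102 / 455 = -0.22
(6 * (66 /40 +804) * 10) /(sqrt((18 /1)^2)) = 5371 /2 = 2685.50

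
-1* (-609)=609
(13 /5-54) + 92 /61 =-15217 /305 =-49.89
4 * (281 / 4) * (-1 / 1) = -281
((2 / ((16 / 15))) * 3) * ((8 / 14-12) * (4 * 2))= -3600 / 7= -514.29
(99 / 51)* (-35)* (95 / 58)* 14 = -768075 / 493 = -1557.96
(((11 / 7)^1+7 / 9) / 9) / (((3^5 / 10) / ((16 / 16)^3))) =1480 / 137781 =0.01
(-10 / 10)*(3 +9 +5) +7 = -10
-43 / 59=-0.73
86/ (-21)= -86/ 21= -4.10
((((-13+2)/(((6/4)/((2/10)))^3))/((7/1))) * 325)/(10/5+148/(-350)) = -1430/1863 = -0.77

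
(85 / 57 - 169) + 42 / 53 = -503650 / 3021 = -166.72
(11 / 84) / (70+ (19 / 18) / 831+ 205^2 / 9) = 27423 / 992496806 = 0.00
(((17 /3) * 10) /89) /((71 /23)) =3910 /18957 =0.21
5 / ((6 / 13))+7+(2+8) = 167 / 6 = 27.83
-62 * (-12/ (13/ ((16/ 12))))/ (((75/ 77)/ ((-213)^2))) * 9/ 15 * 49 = 169807819104/ 1625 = 104497119.45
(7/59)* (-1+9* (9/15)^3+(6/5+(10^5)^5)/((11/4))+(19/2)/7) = 70000000000000000000000052697/162250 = 431432973805855161787365.50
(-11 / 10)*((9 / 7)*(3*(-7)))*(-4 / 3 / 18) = -11 / 5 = -2.20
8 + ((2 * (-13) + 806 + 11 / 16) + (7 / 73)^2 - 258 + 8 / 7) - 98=258936269 / 596848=433.84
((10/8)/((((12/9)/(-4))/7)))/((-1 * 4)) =105/16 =6.56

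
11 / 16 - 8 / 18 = 35 / 144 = 0.24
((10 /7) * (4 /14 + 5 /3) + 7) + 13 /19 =29252 /2793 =10.47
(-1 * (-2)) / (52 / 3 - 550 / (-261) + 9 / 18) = 1044 / 10409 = 0.10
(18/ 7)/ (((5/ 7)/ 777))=13986/ 5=2797.20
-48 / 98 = -24 / 49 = -0.49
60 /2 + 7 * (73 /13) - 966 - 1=-11670 /13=-897.69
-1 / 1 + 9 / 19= -10 / 19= -0.53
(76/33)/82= 38/1353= 0.03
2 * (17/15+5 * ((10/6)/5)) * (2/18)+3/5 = 11/9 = 1.22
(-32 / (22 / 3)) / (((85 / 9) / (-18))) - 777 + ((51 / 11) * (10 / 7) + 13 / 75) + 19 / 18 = -448167593 / 589050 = -760.83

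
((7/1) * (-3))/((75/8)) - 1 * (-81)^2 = -164081/25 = -6563.24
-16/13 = -1.23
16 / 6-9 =-19 / 3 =-6.33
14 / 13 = 1.08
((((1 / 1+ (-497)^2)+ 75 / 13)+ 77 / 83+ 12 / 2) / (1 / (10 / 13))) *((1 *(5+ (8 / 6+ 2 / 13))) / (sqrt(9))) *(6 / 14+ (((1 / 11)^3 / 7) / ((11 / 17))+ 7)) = 3052412.10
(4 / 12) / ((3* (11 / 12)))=0.12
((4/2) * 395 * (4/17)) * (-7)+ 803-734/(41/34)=-771481/697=-1106.86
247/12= 20.58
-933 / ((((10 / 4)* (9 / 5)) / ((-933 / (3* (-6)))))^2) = -30080231 / 243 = -123786.96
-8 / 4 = -2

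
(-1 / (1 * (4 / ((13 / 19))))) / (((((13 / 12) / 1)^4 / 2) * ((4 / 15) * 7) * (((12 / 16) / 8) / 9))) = -3732480 / 292201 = -12.77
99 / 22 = 9 / 2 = 4.50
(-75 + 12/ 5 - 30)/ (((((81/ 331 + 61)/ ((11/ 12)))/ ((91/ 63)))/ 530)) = -47664331/ 40544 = -1175.62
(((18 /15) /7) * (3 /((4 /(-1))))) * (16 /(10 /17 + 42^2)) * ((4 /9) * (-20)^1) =1088 /104993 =0.01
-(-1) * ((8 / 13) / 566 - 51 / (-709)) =190465 / 2608411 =0.07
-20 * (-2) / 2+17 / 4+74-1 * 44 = 217 / 4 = 54.25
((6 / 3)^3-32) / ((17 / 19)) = -456 / 17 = -26.82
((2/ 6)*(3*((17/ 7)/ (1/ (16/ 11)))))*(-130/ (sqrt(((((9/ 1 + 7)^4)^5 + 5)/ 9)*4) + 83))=225760/ 3182471388387228938501963 - 5440*sqrt(134325091068292130522909)/ 3182471388387228938501963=-0.00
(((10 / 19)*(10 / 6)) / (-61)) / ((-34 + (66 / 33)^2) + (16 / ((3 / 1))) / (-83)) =2075 / 4338137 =0.00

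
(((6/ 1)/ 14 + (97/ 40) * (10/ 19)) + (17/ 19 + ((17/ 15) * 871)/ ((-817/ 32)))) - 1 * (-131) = 94.94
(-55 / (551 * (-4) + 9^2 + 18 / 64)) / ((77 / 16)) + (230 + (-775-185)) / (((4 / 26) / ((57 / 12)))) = -42867700555 / 1901956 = -22538.74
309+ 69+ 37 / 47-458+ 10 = -3253 / 47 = -69.21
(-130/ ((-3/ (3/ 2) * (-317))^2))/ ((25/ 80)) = -104/ 100489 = -0.00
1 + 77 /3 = 26.67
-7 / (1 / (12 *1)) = -84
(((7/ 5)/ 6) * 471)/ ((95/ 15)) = 3297/ 190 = 17.35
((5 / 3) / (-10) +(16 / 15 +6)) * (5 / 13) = 2.65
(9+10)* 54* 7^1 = 7182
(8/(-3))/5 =-8/15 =-0.53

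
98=98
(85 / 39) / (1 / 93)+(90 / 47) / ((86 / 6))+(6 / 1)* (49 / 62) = 169056326 / 814463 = 207.57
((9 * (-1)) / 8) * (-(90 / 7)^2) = 18225 / 98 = 185.97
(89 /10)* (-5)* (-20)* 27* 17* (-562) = -229582620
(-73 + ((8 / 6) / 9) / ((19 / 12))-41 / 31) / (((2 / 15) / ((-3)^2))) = -2951160 / 589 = -5010.46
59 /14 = 4.21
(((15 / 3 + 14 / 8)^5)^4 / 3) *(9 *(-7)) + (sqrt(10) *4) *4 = -890214323779540273800183097221 / 1099511627776 + 16 *sqrt(10) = -809645210919861909.29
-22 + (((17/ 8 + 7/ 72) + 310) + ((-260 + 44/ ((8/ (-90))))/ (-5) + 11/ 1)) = 4070/ 9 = 452.22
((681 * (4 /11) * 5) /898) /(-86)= -3405 /212377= -0.02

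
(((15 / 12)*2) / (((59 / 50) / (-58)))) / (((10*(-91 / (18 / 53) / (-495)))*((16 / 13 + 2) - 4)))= 645975 / 21889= 29.51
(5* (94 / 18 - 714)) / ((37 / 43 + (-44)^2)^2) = -11794771 / 12485504205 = -0.00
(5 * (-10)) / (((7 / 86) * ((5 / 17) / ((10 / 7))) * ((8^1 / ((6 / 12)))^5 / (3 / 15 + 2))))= -40205 / 6422528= -0.01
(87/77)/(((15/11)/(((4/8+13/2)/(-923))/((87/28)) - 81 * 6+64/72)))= -23373062/58149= -401.95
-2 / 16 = -1 / 8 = -0.12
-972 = -972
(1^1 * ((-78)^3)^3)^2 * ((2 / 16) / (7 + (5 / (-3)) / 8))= 34262898771509640759766485629140992 / 163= 210201832954046875826788300000000.00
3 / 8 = 0.38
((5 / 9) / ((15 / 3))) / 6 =1 / 54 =0.02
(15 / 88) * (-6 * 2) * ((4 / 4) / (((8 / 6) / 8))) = -135 / 11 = -12.27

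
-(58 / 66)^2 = -841 / 1089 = -0.77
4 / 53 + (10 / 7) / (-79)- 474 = -13890784 / 29309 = -473.94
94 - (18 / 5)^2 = 2026 / 25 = 81.04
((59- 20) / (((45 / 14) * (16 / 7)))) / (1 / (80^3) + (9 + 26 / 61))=497369600 / 883200183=0.56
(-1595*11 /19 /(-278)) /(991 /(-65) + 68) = 1140425 /18111978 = 0.06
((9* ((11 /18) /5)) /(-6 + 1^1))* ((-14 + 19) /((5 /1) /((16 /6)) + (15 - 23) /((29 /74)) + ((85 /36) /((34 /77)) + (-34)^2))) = -2871 /2982730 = -0.00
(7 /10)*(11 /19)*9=693 /190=3.65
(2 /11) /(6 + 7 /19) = 38 /1331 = 0.03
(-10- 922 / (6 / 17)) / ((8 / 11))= -86537 / 24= -3605.71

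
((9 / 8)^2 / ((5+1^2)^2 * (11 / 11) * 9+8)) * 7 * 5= 2835 / 21248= 0.13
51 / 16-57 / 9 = -151 / 48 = -3.15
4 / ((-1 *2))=-2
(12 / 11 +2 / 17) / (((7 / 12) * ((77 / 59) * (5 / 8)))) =1280064 / 503965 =2.54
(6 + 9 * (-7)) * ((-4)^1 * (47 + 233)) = 63840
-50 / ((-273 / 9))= 150 / 91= 1.65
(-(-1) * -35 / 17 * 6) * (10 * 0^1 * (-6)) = 0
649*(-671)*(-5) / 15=435479 / 3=145159.67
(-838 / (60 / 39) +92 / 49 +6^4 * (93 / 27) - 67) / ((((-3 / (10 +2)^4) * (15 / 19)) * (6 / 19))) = -130898969664 / 1225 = -106856301.77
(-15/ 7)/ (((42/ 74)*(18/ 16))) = -1480/ 441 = -3.36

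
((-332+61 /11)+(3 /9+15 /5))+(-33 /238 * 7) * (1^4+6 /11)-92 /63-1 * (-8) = -440861 /1386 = -318.08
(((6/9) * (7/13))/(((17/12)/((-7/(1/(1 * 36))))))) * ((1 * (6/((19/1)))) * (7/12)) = -49392/4199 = -11.76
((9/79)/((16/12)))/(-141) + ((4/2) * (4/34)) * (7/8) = 51829/252484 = 0.21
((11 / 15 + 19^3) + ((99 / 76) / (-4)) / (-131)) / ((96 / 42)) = 28684122523 / 9557760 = 3001.13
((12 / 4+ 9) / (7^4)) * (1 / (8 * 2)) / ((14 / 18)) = 27 / 67228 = 0.00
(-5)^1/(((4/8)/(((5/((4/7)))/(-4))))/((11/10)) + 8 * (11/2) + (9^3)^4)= -385/21747074312409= -0.00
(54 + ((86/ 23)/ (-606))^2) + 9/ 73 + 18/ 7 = 1407034371970/ 24817717071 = 56.69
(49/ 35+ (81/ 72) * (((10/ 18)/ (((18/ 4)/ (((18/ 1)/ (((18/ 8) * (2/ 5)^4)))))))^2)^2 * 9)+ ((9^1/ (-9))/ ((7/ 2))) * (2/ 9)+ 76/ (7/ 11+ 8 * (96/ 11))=517368372356272441/ 23064539400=22431333.37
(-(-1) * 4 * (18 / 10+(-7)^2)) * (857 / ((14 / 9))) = 3918204 / 35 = 111948.69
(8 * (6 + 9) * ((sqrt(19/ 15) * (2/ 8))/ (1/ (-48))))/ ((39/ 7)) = -224 * sqrt(285)/ 13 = -290.89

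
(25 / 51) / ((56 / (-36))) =-75 / 238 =-0.32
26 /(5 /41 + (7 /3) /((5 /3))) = 205 /12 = 17.08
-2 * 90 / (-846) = 10 / 47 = 0.21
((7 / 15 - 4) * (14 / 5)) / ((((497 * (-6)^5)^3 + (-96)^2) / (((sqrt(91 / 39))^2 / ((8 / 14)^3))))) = 0.00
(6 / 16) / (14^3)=3 / 21952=0.00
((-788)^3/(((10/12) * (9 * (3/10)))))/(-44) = 4942463.35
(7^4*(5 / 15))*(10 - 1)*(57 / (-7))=-58653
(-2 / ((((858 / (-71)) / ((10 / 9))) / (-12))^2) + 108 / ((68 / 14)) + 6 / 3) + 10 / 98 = 30220246337 / 1379755377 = 21.90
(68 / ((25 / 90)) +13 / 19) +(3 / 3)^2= 23416 / 95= 246.48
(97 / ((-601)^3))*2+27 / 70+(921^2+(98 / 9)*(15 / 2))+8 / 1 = 38673018865926581 / 45587178210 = 848331.05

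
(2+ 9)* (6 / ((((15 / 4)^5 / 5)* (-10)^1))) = -11264 / 253125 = -0.04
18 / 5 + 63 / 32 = 891 / 160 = 5.57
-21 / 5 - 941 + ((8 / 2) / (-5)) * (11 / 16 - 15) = -3735 / 4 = -933.75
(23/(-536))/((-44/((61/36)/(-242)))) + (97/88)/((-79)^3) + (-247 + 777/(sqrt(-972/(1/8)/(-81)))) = -25021513515041333/101301670432512 + 259 * sqrt(6)/8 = -167.70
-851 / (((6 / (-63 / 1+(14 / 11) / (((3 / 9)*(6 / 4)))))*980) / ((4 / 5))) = 16169 / 2310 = 7.00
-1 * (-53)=53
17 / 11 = 1.55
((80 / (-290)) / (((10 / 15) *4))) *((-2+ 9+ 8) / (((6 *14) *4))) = -15 / 3248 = -0.00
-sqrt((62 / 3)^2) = -62 / 3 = -20.67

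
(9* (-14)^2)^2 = 3111696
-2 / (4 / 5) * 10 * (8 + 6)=-350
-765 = -765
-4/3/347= -4/1041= -0.00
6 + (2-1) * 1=7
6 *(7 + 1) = 48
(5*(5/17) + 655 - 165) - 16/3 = 24793/51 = 486.14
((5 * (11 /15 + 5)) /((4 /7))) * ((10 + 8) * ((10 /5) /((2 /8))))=7224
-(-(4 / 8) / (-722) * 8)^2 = -4 / 130321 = -0.00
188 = 188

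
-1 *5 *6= -30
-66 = -66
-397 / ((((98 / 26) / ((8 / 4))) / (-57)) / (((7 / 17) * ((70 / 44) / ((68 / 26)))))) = 19121505 / 6358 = 3007.47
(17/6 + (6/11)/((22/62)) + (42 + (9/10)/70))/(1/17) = 200362289/254100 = 788.52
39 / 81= 13 / 27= 0.48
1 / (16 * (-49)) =-1 / 784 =-0.00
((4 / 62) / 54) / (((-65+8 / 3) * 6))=-1 / 313038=-0.00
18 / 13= 1.38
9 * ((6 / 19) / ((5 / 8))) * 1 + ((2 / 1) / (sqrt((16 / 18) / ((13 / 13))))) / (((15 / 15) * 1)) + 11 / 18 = 7.28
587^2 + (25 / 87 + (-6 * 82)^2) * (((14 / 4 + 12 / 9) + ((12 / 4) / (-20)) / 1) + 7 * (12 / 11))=191020702663 / 57420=3326727.67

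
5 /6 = 0.83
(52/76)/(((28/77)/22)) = 1573/38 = 41.39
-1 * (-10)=10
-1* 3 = -3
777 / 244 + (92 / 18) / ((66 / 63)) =64925 / 8052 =8.06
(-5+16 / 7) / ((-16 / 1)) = 19 / 112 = 0.17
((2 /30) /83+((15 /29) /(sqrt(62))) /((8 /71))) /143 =1 /178035+1065 * sqrt(62) /2056912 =0.00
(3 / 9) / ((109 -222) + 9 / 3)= -1 / 330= -0.00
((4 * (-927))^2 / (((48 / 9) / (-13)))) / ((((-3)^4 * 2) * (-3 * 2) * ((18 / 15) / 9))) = 2068755 / 8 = 258594.38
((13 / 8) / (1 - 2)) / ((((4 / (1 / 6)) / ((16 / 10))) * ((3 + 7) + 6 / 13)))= -169 / 16320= -0.01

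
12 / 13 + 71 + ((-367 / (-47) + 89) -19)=91486 / 611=149.73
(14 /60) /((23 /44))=154 /345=0.45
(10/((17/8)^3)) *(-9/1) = -46080/4913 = -9.38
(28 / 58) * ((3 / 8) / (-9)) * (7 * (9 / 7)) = -21 / 116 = -0.18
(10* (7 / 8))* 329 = 11515 / 4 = 2878.75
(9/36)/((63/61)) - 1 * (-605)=152521/252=605.24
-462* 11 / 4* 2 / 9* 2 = -1694 / 3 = -564.67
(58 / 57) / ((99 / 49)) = 0.50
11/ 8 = 1.38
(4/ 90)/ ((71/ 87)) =58/ 1065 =0.05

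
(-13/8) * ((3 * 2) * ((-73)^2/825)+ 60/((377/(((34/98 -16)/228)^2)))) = -41793243748087/663592221600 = -62.98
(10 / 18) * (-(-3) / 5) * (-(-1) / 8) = 1 / 24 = 0.04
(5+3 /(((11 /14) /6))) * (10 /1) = 279.09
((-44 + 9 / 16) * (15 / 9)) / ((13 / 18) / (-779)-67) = 8121075 / 7515896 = 1.08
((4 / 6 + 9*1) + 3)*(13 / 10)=247 / 15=16.47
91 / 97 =0.94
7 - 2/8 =27/4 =6.75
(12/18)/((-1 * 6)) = -1/9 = -0.11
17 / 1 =17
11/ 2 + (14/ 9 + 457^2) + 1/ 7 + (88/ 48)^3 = 315799889/ 1512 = 208862.36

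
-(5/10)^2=-0.25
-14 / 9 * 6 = -28 / 3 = -9.33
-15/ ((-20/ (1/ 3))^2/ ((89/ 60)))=-89/ 14400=-0.01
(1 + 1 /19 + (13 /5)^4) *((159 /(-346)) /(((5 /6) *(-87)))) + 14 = 4258651531 /297884375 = 14.30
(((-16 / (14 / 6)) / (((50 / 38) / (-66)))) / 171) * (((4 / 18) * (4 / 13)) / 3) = 2816 / 61425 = 0.05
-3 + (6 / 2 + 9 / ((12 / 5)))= 15 / 4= 3.75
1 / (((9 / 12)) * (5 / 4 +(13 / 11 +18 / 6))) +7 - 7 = 176 / 717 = 0.25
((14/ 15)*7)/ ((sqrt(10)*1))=49*sqrt(10)/ 75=2.07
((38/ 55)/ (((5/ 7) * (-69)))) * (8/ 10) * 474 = -168112/ 31625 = -5.32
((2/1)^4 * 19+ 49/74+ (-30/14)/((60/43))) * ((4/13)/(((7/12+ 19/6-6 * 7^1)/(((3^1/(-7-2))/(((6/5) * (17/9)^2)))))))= 3140390/16542071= 0.19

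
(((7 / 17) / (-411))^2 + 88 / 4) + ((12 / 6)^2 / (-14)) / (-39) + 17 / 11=1150953474116 / 48866987169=23.55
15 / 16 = 0.94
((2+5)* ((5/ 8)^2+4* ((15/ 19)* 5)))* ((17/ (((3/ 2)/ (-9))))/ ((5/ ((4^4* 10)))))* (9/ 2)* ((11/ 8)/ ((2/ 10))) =-3476867625/ 19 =-182993032.89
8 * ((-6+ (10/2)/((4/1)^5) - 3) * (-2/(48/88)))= 101321/384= 263.86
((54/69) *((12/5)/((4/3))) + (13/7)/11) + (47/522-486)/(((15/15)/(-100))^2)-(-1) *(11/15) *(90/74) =-415514686708252/85512735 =-4859097.15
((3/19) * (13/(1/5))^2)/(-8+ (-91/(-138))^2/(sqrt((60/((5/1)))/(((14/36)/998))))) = -1585508551322941440/19013591848575631-4797336332880 * sqrt(10479)/19013591848575631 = -83.41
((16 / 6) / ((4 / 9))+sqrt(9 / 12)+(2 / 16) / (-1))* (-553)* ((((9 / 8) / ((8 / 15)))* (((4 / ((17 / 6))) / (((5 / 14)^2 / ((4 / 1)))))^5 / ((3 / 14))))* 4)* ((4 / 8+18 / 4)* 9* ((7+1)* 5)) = -44940307398145310.94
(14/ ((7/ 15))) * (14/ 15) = 28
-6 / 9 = -0.67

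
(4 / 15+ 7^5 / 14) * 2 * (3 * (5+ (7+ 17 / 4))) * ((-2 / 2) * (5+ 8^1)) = -6087887 / 4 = -1521971.75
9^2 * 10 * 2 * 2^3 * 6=77760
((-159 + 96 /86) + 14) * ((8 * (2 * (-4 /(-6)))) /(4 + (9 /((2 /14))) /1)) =-197984 /8643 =-22.91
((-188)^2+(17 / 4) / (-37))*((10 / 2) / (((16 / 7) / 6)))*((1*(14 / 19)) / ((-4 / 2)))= -3844707825 / 22496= -170906.29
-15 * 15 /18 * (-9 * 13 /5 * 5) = 2925 /2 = 1462.50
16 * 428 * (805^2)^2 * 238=684422424212240000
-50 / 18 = -25 / 9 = -2.78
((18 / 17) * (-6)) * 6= -648 / 17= -38.12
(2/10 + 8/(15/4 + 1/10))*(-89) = -78053/385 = -202.74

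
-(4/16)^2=-1/16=-0.06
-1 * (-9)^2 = -81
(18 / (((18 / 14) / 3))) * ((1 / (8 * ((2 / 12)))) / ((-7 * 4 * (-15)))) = 3 / 40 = 0.08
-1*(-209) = 209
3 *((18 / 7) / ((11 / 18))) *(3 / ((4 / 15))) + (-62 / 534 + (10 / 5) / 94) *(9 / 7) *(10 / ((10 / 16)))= 45112785 / 322091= 140.06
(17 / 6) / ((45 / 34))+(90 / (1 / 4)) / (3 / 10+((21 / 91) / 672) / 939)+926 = 1178372414543 / 553710195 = 2128.14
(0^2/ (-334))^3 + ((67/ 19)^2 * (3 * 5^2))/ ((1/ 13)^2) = 56898075/ 361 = 157612.40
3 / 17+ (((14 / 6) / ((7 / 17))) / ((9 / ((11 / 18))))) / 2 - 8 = -126097 / 16524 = -7.63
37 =37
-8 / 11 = -0.73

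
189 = 189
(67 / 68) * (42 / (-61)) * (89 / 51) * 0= 0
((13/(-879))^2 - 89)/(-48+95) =-68764880/36314127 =-1.89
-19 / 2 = -9.50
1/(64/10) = 5/32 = 0.16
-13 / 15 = -0.87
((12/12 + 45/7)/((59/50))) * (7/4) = 650/59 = 11.02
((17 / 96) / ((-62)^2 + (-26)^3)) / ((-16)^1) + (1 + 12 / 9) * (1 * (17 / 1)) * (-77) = -21474357925 / 7030784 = -3054.33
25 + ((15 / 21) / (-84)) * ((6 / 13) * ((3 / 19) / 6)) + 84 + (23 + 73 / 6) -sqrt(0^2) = 20938175 / 145236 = 144.17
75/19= 3.95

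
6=6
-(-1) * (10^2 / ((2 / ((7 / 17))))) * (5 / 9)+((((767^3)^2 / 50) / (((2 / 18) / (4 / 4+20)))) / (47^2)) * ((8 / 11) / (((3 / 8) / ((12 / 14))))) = 53827889556131819019746 / 92943675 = 579145267885435.12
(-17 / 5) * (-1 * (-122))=-2074 / 5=-414.80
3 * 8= 24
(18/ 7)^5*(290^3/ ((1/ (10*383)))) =176504301236160000/ 16807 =10501832643312.91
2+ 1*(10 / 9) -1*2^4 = -12.89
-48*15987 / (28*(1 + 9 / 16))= -3069504 / 175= -17540.02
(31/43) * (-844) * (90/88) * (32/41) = -9419040/19393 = -485.69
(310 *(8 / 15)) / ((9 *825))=0.02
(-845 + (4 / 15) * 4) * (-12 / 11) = 50636 / 55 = 920.65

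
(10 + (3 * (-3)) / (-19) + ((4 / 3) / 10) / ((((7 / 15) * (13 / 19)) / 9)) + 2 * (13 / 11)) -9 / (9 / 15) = 30346 / 19019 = 1.60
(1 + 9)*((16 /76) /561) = 40 /10659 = 0.00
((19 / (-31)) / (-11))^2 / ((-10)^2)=0.00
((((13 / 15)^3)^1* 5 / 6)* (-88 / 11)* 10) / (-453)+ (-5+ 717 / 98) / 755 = 1777609 / 17979570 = 0.10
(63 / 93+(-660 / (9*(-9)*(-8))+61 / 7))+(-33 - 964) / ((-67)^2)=428764367 / 52602102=8.15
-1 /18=-0.06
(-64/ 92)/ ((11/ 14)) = -224/ 253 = -0.89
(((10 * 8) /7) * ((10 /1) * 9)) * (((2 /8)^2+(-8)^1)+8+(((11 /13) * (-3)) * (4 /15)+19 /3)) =76470 /13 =5882.31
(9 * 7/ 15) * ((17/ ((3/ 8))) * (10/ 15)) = 1904/ 15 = 126.93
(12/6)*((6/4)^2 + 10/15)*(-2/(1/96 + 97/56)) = -7840/1171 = -6.70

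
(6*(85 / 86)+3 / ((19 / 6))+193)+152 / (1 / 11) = 1529324 / 817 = 1871.88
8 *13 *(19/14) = 988/7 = 141.14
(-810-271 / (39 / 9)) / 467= -11343 / 6071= -1.87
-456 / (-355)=456 / 355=1.28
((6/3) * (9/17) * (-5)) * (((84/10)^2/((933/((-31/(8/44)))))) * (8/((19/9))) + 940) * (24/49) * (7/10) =-28434933792/17579275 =-1617.53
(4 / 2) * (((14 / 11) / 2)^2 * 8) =784 / 121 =6.48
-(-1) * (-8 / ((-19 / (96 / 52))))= 192 / 247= 0.78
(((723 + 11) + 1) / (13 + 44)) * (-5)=-1225 / 19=-64.47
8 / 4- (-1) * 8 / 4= 4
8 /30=4 /15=0.27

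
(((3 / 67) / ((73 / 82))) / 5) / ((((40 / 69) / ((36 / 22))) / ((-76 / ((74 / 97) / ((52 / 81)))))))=-90373348 / 49765925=-1.82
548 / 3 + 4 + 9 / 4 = 2267 / 12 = 188.92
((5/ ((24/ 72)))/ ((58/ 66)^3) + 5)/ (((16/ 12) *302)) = 247875/ 3682739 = 0.07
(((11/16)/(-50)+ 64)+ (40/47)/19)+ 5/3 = 140803331/2143200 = 65.70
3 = 3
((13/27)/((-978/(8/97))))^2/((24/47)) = 0.00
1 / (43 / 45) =45 / 43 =1.05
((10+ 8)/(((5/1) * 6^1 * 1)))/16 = 3/80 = 0.04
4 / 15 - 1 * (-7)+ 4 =169 / 15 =11.27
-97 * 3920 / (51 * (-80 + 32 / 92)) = 1093190 / 11679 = 93.60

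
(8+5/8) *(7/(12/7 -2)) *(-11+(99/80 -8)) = 4804401/1280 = 3753.44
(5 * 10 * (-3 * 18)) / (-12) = 225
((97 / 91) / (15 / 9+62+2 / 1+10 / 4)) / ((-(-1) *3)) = 194 / 37219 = 0.01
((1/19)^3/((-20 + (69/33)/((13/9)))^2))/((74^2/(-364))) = -265837/9441493770877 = -0.00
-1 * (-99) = 99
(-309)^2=95481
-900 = -900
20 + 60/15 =24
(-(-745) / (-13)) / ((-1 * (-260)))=-149 / 676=-0.22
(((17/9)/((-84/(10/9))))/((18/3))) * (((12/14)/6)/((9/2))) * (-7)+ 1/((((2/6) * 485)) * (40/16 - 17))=644401/1291926510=0.00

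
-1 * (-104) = 104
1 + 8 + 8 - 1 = 16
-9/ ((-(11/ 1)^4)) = 9/ 14641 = 0.00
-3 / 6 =-1 / 2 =-0.50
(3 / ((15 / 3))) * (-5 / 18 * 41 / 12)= -41 / 72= -0.57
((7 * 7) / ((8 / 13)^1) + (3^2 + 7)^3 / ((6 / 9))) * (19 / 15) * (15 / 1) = 945991 / 8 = 118248.88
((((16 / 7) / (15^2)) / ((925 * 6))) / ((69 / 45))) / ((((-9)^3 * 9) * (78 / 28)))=-16 / 244972157625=-0.00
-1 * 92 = -92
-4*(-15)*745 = 44700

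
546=546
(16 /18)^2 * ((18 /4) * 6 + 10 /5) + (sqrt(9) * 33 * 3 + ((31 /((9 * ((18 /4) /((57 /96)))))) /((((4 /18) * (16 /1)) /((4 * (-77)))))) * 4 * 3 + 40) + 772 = 1709389 /2592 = 659.49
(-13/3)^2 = 169/9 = 18.78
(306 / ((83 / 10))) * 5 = 15300 / 83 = 184.34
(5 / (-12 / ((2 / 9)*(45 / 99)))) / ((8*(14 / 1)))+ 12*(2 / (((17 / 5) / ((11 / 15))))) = 5854039 / 1130976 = 5.18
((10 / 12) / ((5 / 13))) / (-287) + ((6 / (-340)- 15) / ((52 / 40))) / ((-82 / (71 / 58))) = 3639889 / 22072596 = 0.16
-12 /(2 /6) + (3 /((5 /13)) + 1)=-136 /5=-27.20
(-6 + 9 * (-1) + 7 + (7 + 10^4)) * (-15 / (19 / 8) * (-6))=7199280 / 19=378909.47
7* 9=63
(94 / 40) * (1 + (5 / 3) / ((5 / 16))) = 893 / 60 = 14.88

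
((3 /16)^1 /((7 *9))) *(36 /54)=1 /504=0.00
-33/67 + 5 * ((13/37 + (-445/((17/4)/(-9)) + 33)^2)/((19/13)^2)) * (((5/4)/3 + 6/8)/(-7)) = -287955524784682/775894773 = -371127.03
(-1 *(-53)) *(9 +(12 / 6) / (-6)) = 1378 / 3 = 459.33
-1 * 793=-793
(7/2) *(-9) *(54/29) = -1701/29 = -58.66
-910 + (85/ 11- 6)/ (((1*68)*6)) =-4084061/ 4488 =-910.00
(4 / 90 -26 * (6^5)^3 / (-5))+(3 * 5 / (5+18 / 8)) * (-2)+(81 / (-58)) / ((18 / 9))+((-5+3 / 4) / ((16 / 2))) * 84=25525402442145977 / 10440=2444961919745.78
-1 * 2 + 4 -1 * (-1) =3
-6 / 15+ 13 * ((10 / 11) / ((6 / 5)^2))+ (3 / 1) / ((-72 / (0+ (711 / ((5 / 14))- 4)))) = -74.98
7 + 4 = 11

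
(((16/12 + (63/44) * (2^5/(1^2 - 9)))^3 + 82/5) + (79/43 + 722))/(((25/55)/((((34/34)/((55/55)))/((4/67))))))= 84821248126/3512025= 24151.66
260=260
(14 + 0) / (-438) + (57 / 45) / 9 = 1072 / 9855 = 0.11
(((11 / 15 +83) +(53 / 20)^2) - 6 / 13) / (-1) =-1408591 / 15600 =-90.29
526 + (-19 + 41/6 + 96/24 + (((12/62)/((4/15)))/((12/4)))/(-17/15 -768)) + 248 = 765.83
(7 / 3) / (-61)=-7 / 183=-0.04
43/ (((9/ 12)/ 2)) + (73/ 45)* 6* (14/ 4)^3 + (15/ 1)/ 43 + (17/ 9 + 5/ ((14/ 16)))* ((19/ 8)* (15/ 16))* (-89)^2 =25934447661/ 192640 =134626.49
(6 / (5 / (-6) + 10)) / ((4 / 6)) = 54 / 55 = 0.98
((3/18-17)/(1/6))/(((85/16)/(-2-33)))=11312/17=665.41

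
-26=-26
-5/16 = -0.31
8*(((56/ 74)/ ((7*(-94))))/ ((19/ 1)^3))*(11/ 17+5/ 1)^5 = -0.01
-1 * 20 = -20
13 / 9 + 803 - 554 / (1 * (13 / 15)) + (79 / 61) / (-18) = 2357233 / 14274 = 165.14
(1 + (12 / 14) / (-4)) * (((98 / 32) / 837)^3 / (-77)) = -2401 / 4803594264576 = -0.00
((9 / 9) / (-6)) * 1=-0.17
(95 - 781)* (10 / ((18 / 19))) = -7241.11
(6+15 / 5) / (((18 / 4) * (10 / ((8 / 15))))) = 8 / 75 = 0.11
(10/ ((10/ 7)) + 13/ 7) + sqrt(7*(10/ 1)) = sqrt(70) + 62/ 7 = 17.22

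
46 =46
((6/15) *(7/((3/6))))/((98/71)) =142/35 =4.06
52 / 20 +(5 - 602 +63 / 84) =-11873 / 20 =-593.65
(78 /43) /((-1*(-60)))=13 /430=0.03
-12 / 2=-6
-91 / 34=-2.68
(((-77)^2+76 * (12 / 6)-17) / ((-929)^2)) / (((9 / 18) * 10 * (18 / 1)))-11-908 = -35691057523 / 38836845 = -919.00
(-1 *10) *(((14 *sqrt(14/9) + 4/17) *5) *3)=-700 *sqrt(14) - 600/17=-2654.45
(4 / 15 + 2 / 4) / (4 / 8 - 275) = -23 / 8235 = -0.00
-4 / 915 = -0.00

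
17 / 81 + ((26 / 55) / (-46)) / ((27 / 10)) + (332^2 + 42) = 2259685361 / 20493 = 110266.21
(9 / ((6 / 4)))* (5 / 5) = 6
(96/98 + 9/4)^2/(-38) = -400689/1459808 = -0.27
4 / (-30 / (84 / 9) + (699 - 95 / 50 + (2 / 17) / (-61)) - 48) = 36295 / 5860588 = 0.01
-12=-12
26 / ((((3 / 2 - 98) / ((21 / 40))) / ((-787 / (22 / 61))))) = 13105911 / 42460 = 308.66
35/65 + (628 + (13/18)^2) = 2649601/4212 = 629.06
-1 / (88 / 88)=-1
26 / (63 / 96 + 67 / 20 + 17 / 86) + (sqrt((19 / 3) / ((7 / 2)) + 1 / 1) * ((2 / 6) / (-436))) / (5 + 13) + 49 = 1596107 / 28923 - sqrt(1239) / 494424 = 55.18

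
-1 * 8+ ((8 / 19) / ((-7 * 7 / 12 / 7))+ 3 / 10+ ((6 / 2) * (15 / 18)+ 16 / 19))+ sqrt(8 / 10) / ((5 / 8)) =-3378 / 665+ 16 * sqrt(5) / 25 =-3.65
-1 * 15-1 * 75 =-90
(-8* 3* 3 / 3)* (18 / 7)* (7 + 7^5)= -1037664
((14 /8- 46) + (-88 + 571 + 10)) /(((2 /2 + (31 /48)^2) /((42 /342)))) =482496 /12407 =38.89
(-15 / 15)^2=1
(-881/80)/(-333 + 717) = -881/30720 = -0.03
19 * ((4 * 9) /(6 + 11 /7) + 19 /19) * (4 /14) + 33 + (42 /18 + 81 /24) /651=53202517 /828072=64.25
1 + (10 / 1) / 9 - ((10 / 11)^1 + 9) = -772 / 99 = -7.80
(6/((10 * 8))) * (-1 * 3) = -9/40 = -0.22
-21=-21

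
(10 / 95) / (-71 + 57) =-0.01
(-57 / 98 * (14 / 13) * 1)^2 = 3249 / 8281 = 0.39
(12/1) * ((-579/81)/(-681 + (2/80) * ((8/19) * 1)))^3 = 6163717745375/444121766972601606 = 0.00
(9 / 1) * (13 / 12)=39 / 4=9.75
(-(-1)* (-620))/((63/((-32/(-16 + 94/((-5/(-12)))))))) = 12400/8253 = 1.50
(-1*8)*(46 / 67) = -368 / 67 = -5.49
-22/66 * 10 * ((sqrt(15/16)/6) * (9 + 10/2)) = -35 * sqrt(15)/18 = -7.53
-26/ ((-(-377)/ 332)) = -664/ 29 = -22.90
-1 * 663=-663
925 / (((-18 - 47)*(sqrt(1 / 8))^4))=-11840 / 13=-910.77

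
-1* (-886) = 886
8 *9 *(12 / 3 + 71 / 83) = 29016 / 83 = 349.59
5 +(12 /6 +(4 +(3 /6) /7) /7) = 743 /98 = 7.58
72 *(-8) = -576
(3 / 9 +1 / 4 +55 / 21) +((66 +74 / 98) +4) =43487 / 588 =73.96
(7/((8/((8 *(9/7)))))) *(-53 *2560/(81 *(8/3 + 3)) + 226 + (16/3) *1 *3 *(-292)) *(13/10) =-55476.71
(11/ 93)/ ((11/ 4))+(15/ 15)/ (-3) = -9/ 31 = -0.29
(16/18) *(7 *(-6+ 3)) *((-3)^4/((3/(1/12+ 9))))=-4578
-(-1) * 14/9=14/9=1.56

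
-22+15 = -7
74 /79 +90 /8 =12.19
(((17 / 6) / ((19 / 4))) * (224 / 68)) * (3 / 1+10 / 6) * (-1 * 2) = -3136 / 171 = -18.34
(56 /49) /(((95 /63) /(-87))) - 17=-7879 /95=-82.94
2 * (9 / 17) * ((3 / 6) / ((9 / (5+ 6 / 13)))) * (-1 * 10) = -3.21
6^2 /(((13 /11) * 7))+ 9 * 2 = 22.35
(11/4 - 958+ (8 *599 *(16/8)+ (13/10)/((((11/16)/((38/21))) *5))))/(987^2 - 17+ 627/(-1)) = 199339933/22488427500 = 0.01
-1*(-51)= 51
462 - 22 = 440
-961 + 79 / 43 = -41244 / 43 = -959.16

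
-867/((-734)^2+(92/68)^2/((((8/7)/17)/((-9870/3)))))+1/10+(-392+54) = -103208674327/305439730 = -337.90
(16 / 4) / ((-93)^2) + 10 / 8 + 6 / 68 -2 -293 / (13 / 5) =-866669509 / 7645716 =-113.35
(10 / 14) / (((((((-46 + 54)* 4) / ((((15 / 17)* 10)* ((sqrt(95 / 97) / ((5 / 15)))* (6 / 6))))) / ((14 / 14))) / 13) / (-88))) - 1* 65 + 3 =-160875* sqrt(9215) / 23086 - 62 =-730.94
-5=-5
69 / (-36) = -1.92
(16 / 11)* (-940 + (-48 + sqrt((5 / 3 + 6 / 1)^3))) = -1406.21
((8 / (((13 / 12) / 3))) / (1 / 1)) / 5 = 288 / 65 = 4.43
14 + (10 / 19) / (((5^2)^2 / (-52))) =33146 / 2375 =13.96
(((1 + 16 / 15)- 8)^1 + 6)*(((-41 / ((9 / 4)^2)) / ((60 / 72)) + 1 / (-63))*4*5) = -36796 / 2835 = -12.98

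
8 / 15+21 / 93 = 353 / 465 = 0.76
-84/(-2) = 42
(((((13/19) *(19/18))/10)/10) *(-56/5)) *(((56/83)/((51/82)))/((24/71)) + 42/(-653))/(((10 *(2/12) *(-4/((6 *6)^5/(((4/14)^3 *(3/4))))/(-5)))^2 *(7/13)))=-365700842164523729469505536/115172875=-3175234117968521055.58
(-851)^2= 724201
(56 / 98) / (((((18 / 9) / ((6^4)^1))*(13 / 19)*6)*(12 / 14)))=1368 / 13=105.23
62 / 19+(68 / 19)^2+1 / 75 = 435511 / 27075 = 16.09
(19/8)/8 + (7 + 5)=787/64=12.30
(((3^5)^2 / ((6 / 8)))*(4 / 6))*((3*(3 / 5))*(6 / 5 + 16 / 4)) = 491287.68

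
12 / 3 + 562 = 566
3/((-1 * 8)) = -3/8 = -0.38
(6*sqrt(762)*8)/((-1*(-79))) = 48*sqrt(762)/79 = 16.77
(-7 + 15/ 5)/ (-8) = 1/ 2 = 0.50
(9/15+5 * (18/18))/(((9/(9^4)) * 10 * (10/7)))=35721/125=285.77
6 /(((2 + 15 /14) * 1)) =84 /43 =1.95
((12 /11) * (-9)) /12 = -0.82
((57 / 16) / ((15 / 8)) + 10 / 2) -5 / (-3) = 257 / 30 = 8.57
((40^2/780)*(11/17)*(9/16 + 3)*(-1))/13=-1045/2873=-0.36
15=15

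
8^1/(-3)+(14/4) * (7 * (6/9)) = 41/3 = 13.67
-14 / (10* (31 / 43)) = -301 / 155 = -1.94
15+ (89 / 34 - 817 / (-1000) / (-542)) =162315111 / 9214000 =17.62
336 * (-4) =-1344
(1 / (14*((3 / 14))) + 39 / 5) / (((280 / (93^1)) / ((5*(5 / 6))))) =1891 / 168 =11.26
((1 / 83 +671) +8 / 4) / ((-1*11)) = -55860 / 913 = -61.18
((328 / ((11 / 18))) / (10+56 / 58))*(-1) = -28536 / 583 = -48.95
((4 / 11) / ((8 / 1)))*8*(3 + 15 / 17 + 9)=876 / 187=4.68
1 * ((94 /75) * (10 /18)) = 0.70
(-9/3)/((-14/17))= 51/14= 3.64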